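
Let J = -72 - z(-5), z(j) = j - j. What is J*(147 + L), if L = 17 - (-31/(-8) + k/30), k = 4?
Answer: -57597/5 ≈ -11519.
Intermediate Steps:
L = 1559/120 (L = 17 - (-31/(-8) + 4/30) = 17 - (-31*(-1/8) + 4*(1/30)) = 17 - (31/8 + 2/15) = 17 - 1*481/120 = 17 - 481/120 = 1559/120 ≈ 12.992)
z(j) = 0
J = -72 (J = -72 - 1*0 = -72 + 0 = -72)
J*(147 + L) = -72*(147 + 1559/120) = -72*19199/120 = -57597/5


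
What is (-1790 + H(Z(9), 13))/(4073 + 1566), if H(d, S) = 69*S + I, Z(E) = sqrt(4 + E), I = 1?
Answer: -892/5639 ≈ -0.15818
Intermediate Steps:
H(d, S) = 1 + 69*S (H(d, S) = 69*S + 1 = 1 + 69*S)
(-1790 + H(Z(9), 13))/(4073 + 1566) = (-1790 + (1 + 69*13))/(4073 + 1566) = (-1790 + (1 + 897))/5639 = (-1790 + 898)*(1/5639) = -892*1/5639 = -892/5639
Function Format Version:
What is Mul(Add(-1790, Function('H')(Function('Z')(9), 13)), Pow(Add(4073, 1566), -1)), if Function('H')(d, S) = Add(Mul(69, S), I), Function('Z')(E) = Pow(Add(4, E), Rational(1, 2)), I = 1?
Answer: Rational(-892, 5639) ≈ -0.15818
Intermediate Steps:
Function('H')(d, S) = Add(1, Mul(69, S)) (Function('H')(d, S) = Add(Mul(69, S), 1) = Add(1, Mul(69, S)))
Mul(Add(-1790, Function('H')(Function('Z')(9), 13)), Pow(Add(4073, 1566), -1)) = Mul(Add(-1790, Add(1, Mul(69, 13))), Pow(Add(4073, 1566), -1)) = Mul(Add(-1790, Add(1, 897)), Pow(5639, -1)) = Mul(Add(-1790, 898), Rational(1, 5639)) = Mul(-892, Rational(1, 5639)) = Rational(-892, 5639)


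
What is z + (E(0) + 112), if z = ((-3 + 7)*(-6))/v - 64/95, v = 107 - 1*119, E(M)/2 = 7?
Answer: 12096/95 ≈ 127.33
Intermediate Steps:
E(M) = 14 (E(M) = 2*7 = 14)
v = -12 (v = 107 - 119 = -12)
z = 126/95 (z = ((-3 + 7)*(-6))/(-12) - 64/95 = (4*(-6))*(-1/12) - 64*1/95 = -24*(-1/12) - 64/95 = 2 - 64/95 = 126/95 ≈ 1.3263)
z + (E(0) + 112) = 126/95 + (14 + 112) = 126/95 + 126 = 12096/95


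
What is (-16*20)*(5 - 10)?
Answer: 1600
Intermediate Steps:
(-16*20)*(5 - 10) = -320*(-5) = 1600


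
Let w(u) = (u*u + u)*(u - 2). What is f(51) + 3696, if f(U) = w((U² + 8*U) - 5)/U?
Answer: 27099302536/51 ≈ 5.3136e+8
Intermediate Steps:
w(u) = (-2 + u)*(u + u²) (w(u) = (u² + u)*(-2 + u) = (u + u²)*(-2 + u) = (-2 + u)*(u + u²))
f(U) = (-5 + U² + 8*U)*(3 + (-5 + U² + 8*U)² - U² - 8*U)/U (f(U) = (((U² + 8*U) - 5)*(-2 + ((U² + 8*U) - 5)² - ((U² + 8*U) - 5)))/U = ((-5 + U² + 8*U)*(-2 + (-5 + U² + 8*U)² - (-5 + U² + 8*U)))/U = ((-5 + U² + 8*U)*(-2 + (-5 + U² + 8*U)² + (5 - U² - 8*U)))/U = ((-5 + U² + 8*U)*(3 + (-5 + U² + 8*U)² - U² - 8*U))/U = (-5 + U² + 8*U)*(3 + (-5 + U² + 8*U)² - U² - 8*U)/U)
f(51) + 3696 = -1*(-5 + 51² + 8*51)*(-3 + 51² - (-5 + 51² + 8*51)² + 8*51)/51 + 3696 = -1*1/51*(-5 + 2601 + 408)*(-3 + 2601 - (-5 + 2601 + 408)² + 408) + 3696 = -1*1/51*3004*(-3 + 2601 - 1*3004² + 408) + 3696 = -1*1/51*3004*(-3 + 2601 - 1*9024016 + 408) + 3696 = -1*1/51*3004*(-3 + 2601 - 9024016 + 408) + 3696 = -1*1/51*3004*(-9021010) + 3696 = 27099114040/51 + 3696 = 27099302536/51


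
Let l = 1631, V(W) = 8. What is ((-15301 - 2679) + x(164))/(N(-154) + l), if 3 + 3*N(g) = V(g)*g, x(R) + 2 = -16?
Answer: -26997/1829 ≈ -14.761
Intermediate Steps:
x(R) = -18 (x(R) = -2 - 16 = -18)
N(g) = -1 + 8*g/3 (N(g) = -1 + (8*g)/3 = -1 + 8*g/3)
((-15301 - 2679) + x(164))/(N(-154) + l) = ((-15301 - 2679) - 18)/((-1 + (8/3)*(-154)) + 1631) = (-17980 - 18)/((-1 - 1232/3) + 1631) = -17998/(-1235/3 + 1631) = -17998/3658/3 = -17998*3/3658 = -26997/1829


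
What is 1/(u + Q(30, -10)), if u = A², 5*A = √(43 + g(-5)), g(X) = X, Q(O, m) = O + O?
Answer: 25/1538 ≈ 0.016255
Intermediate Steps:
Q(O, m) = 2*O
A = √38/5 (A = √(43 - 5)/5 = √38/5 ≈ 1.2329)
u = 38/25 (u = (√38/5)² = 38/25 ≈ 1.5200)
1/(u + Q(30, -10)) = 1/(38/25 + 2*30) = 1/(38/25 + 60) = 1/(1538/25) = 25/1538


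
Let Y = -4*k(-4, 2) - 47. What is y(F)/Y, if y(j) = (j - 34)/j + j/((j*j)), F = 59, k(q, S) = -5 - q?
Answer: -26/2537 ≈ -0.010248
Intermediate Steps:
Y = -43 (Y = -4*(-5 - 1*(-4)) - 47 = -4*(-5 + 4) - 47 = -4*(-1) - 47 = 4 - 47 = -43)
y(j) = 1/j + (-34 + j)/j (y(j) = (-34 + j)/j + j/(j**2) = (-34 + j)/j + j/j**2 = (-34 + j)/j + 1/j = 1/j + (-34 + j)/j)
y(F)/Y = ((-33 + 59)/59)/(-43) = ((1/59)*26)*(-1/43) = (26/59)*(-1/43) = -26/2537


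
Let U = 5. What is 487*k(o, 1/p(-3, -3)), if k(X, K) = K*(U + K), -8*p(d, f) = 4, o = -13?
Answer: -2922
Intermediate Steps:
p(d, f) = -1/2 (p(d, f) = -1/8*4 = -1/2)
k(X, K) = K*(5 + K)
487*k(o, 1/p(-3, -3)) = 487*((5 + 1/(-1/2))/(-1/2)) = 487*(-2*(5 - 2)) = 487*(-2*3) = 487*(-6) = -2922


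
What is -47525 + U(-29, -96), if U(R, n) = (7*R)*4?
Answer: -48337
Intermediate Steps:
U(R, n) = 28*R
-47525 + U(-29, -96) = -47525 + 28*(-29) = -47525 - 812 = -48337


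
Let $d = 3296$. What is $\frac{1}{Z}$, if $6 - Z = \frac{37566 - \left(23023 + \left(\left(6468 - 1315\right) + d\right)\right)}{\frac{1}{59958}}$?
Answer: $- \frac{1}{365384046} \approx -2.7368 \cdot 10^{-9}$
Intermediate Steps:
$Z = -365384046$ ($Z = 6 - \frac{37566 - \left(23023 + \left(\left(6468 - 1315\right) + 3296\right)\right)}{\frac{1}{59958}} = 6 - \left(37566 - \left(23023 + \left(5153 + 3296\right)\right)\right) \frac{1}{\frac{1}{59958}} = 6 - \left(37566 - \left(23023 + 8449\right)\right) 59958 = 6 - \left(37566 - 31472\right) 59958 = 6 - 6094 \cdot 59958 = 6 - 365384052 = -365384046$)
$\frac{1}{Z} = \frac{1}{-365384046} = - \frac{1}{365384046}$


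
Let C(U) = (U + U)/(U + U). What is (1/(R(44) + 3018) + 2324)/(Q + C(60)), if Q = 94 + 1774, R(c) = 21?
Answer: 7062637/5679891 ≈ 1.2434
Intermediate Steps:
Q = 1868
C(U) = 1 (C(U) = (2*U)/((2*U)) = (2*U)*(1/(2*U)) = 1)
(1/(R(44) + 3018) + 2324)/(Q + C(60)) = (1/(21 + 3018) + 2324)/(1868 + 1) = (1/3039 + 2324)/1869 = (1/3039 + 2324)*(1/1869) = (7062637/3039)*(1/1869) = 7062637/5679891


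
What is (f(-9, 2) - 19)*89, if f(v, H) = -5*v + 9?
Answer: 3115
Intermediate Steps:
f(v, H) = 9 - 5*v
(f(-9, 2) - 19)*89 = ((9 - 5*(-9)) - 19)*89 = ((9 + 45) - 19)*89 = (54 - 19)*89 = 35*89 = 3115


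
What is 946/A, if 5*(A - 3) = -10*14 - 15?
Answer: -473/14 ≈ -33.786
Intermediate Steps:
A = -28 (A = 3 + (-10*14 - 15)/5 = 3 + (-140 - 15)/5 = 3 + (⅕)*(-155) = 3 - 31 = -28)
946/A = 946/(-28) = 946*(-1/28) = -473/14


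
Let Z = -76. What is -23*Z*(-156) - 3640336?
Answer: -3913024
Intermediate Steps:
-23*Z*(-156) - 3640336 = -23*(-76)*(-156) - 3640336 = 1748*(-156) - 3640336 = -272688 - 3640336 = -3913024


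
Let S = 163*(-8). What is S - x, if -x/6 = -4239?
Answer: -26738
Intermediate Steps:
x = 25434 (x = -6*(-4239) = 25434)
S = -1304
S - x = -1304 - 1*25434 = -1304 - 25434 = -26738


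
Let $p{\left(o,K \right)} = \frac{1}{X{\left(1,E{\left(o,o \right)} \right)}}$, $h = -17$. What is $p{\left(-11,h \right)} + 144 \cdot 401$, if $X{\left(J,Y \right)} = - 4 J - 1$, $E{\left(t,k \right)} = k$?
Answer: $\frac{288719}{5} \approx 57744.0$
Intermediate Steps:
$X{\left(J,Y \right)} = -1 - 4 J$
$p{\left(o,K \right)} = - \frac{1}{5}$ ($p{\left(o,K \right)} = \frac{1}{-1 - 4} = \frac{1}{-5} = - \frac{1}{5}$)
$p{\left(-11,h \right)} + 144 \cdot 401 = - \frac{1}{5} + 144 \cdot 401 = - \frac{1}{5} + 57744 = \frac{288719}{5}$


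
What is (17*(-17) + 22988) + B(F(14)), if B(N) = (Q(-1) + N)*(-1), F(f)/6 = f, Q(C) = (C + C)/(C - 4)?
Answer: 113073/5 ≈ 22615.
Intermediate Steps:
Q(C) = 2*C/(-4 + C) (Q(C) = (2*C)/(-4 + C) = 2*C/(-4 + C))
F(f) = 6*f
B(N) = -⅖ - N (B(N) = (2*(-1)/(-4 - 1) + N)*(-1) = (2*(-1)/(-5) + N)*(-1) = (2*(-1)*(-⅕) + N)*(-1) = (⅖ + N)*(-1) = -⅖ - N)
(17*(-17) + 22988) + B(F(14)) = (17*(-17) + 22988) + (-⅖ - 6*14) = (-289 + 22988) + (-⅖ - 1*84) = 22699 + (-⅖ - 84) = 22699 - 422/5 = 113073/5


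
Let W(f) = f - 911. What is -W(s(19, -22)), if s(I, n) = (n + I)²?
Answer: 902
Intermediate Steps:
s(I, n) = (I + n)²
W(f) = -911 + f
-W(s(19, -22)) = -(-911 + (19 - 22)²) = -(-911 + (-3)²) = -(-911 + 9) = -1*(-902) = 902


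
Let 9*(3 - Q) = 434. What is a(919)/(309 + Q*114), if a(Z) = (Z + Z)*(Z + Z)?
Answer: -10134732/14539 ≈ -697.07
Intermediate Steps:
Q = -407/9 (Q = 3 - 1/9*434 = 3 - 434/9 = -407/9 ≈ -45.222)
a(Z) = 4*Z**2 (a(Z) = (2*Z)*(2*Z) = 4*Z**2)
a(919)/(309 + Q*114) = (4*919**2)/(309 - 407/9*114) = (4*844561)/(309 - 15466/3) = 3378244/(-14539/3) = 3378244*(-3/14539) = -10134732/14539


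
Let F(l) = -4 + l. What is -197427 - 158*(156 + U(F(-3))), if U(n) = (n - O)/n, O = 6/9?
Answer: -4667209/21 ≈ -2.2225e+5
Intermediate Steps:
O = 2/3 (O = 6*(1/9) = 2/3 ≈ 0.66667)
U(n) = (-2/3 + n)/n (U(n) = (n - 1*2/3)/n = (n - 2/3)/n = (-2/3 + n)/n)
-197427 - 158*(156 + U(F(-3))) = -197427 - 158*(156 + (-2/3 + (-4 - 3))/(-4 - 3)) = -197427 - 158*(156 + (-2/3 - 7)/(-7)) = -197427 - 158*(156 - 1/7*(-23/3)) = -197427 - 158*(156 + 23/21) = -197427 - 158*3299/21 = -197427 - 521242/21 = -4667209/21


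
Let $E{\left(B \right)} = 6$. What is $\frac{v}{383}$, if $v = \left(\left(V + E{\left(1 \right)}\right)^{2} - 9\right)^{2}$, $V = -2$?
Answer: $\frac{49}{383} \approx 0.12794$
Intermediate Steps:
$v = 49$ ($v = \left(\left(-2 + 6\right)^{2} - 9\right)^{2} = \left(4^{2} - 9\right)^{2} = \left(16 - 9\right)^{2} = 7^{2} = 49$)
$\frac{v}{383} = \frac{49}{383}$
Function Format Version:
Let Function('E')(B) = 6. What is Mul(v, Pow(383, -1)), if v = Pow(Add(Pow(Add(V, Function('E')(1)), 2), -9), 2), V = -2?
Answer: Rational(49, 383) ≈ 0.12794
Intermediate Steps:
v = 49 (v = Pow(Add(Pow(Add(-2, 6), 2), -9), 2) = Pow(Add(Pow(4, 2), -9), 2) = Pow(Add(16, -9), 2) = Pow(7, 2) = 49)
Mul(v, Pow(383, -1)) = Mul(49, Pow(383, -1)) = Mul(49, Rational(1, 383)) = Rational(49, 383)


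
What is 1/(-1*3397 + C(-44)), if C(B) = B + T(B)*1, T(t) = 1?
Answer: -1/3440 ≈ -0.00029070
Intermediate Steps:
C(B) = 1 + B (C(B) = B + 1*1 = B + 1 = 1 + B)
1/(-1*3397 + C(-44)) = 1/(-1*3397 + (1 - 44)) = 1/(-3397 - 43) = 1/(-3440) = -1/3440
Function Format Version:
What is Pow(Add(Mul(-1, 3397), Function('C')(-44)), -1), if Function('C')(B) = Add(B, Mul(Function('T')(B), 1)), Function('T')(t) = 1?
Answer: Rational(-1, 3440) ≈ -0.00029070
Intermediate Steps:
Function('C')(B) = Add(1, B) (Function('C')(B) = Add(B, Mul(1, 1)) = Add(B, 1) = Add(1, B))
Pow(Add(Mul(-1, 3397), Function('C')(-44)), -1) = Pow(Add(Mul(-1, 3397), Add(1, -44)), -1) = Pow(Add(-3397, -43), -1) = Pow(-3440, -1) = Rational(-1, 3440)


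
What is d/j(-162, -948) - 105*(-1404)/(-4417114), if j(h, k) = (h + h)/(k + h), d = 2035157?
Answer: 63963895394825/9174006 ≈ 6.9723e+6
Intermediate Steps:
j(h, k) = 2*h/(h + k) (j(h, k) = (2*h)/(h + k) = 2*h/(h + k))
d/j(-162, -948) - 105*(-1404)/(-4417114) = 2035157/((2*(-162)/(-162 - 948))) - 105*(-1404)/(-4417114) = 2035157/((2*(-162)/(-1110))) + 147420*(-1/4417114) = 2035157/((2*(-162)*(-1/1110))) - 5670/169889 = 2035157/(54/185) - 5670/169889 = 2035157*(185/54) - 5670/169889 = 376504045/54 - 5670/169889 = 63963895394825/9174006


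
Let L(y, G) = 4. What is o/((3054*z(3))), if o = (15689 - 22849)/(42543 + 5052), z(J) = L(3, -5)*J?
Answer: -179/43606539 ≈ -4.1049e-6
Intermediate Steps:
z(J) = 4*J
o = -1432/9519 (o = -7160/47595 = -7160*1/47595 = -1432/9519 ≈ -0.15044)
o/((3054*z(3))) = -1432/(9519*(3054*(4*3))) = -1432/(9519*(3054*12)) = -1432/9519/36648 = -1432/9519*1/36648 = -179/43606539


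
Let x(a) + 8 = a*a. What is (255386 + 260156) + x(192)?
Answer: 552398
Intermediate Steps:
x(a) = -8 + a² (x(a) = -8 + a*a = -8 + a²)
(255386 + 260156) + x(192) = (255386 + 260156) + (-8 + 192²) = 515542 + (-8 + 36864) = 515542 + 36856 = 552398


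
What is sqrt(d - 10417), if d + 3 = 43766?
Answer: sqrt(33346) ≈ 182.61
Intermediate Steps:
d = 43763 (d = -3 + 43766 = 43763)
sqrt(d - 10417) = sqrt(43763 - 10417) = sqrt(33346)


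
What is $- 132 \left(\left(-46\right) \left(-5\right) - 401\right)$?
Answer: $22572$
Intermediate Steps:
$- 132 \left(\left(-46\right) \left(-5\right) - 401\right) = - 132 \left(230 - 401\right) = \left(-132\right) \left(-171\right) = 22572$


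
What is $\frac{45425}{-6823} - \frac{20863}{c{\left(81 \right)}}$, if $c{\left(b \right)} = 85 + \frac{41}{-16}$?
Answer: $- \frac{2337487559}{8999537} \approx -259.73$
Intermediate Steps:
$c{\left(b \right)} = \frac{1319}{16}$ ($c{\left(b \right)} = 85 + 41 \left(- \frac{1}{16}\right) = 85 - \frac{41}{16} = \frac{1319}{16}$)
$\frac{45425}{-6823} - \frac{20863}{c{\left(81 \right)}} = \frac{45425}{-6823} - \frac{20863}{\frac{1319}{16}} = 45425 \left(- \frac{1}{6823}\right) - \frac{333808}{1319} = - \frac{45425}{6823} - \frac{333808}{1319} = - \frac{2337487559}{8999537}$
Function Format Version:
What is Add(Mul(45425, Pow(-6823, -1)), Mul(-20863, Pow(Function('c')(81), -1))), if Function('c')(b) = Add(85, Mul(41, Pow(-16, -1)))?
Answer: Rational(-2337487559, 8999537) ≈ -259.73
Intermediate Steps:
Function('c')(b) = Rational(1319, 16) (Function('c')(b) = Add(85, Mul(41, Rational(-1, 16))) = Add(85, Rational(-41, 16)) = Rational(1319, 16))
Add(Mul(45425, Pow(-6823, -1)), Mul(-20863, Pow(Function('c')(81), -1))) = Add(Mul(45425, Pow(-6823, -1)), Mul(-20863, Pow(Rational(1319, 16), -1))) = Add(Mul(45425, Rational(-1, 6823)), Mul(-20863, Rational(16, 1319))) = Add(Rational(-45425, 6823), Rational(-333808, 1319)) = Rational(-2337487559, 8999537)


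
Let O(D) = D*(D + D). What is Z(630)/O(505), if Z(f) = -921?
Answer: -921/510050 ≈ -0.0018057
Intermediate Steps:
O(D) = 2*D² (O(D) = D*(2*D) = 2*D²)
Z(630)/O(505) = -921/(2*505²) = -921/(2*255025) = -921/510050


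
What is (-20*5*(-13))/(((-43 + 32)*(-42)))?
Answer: 650/231 ≈ 2.8139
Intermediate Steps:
(-20*5*(-13))/(((-43 + 32)*(-42))) = (-100*(-13))/((-11*(-42))) = 1300/462 = 1300*(1/462) = 650/231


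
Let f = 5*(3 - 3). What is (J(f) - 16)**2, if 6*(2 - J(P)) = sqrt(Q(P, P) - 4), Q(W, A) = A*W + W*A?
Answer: (42 + I)**2/9 ≈ 195.89 + 9.3333*I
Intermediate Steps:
Q(W, A) = 2*A*W (Q(W, A) = A*W + A*W = 2*A*W)
f = 0 (f = 5*0 = 0)
J(P) = 2 - sqrt(-4 + 2*P**2)/6 (J(P) = 2 - sqrt(2*P*P - 4)/6 = 2 - sqrt(2*P**2 - 4)/6 = 2 - sqrt(-4 + 2*P**2)/6)
(J(f) - 16)**2 = ((2 - sqrt(-4 + 2*0**2)/6) - 16)**2 = ((2 - sqrt(-4 + 2*0)/6) - 16)**2 = ((2 - sqrt(-4 + 0)/6) - 16)**2 = ((2 - I/3) - 16)**2 = (-14 - I/3)**2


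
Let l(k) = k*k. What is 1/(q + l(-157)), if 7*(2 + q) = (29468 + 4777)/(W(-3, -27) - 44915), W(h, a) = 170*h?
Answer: 63595/1567419116 ≈ 4.0573e-5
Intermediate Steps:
q = -134039/63595 (q = -2 + ((29468 + 4777)/(170*(-3) - 44915))/7 = -2 + (34245/(-510 - 44915))/7 = -2 + (34245/(-45425))/7 = -2 + (34245*(-1/45425))/7 = -2 + (⅐)*(-6849/9085) = -2 - 6849/63595 = -134039/63595 ≈ -2.1077)
l(k) = k²
1/(q + l(-157)) = 1/(-134039/63595 + (-157)²) = 1/(-134039/63595 + 24649) = 1/(1567419116/63595) = 63595/1567419116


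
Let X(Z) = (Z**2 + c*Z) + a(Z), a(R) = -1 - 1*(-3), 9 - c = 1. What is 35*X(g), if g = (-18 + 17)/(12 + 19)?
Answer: 58625/961 ≈ 61.004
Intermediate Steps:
c = 8 (c = 9 - 1*1 = 9 - 1 = 8)
g = -1/31 ≈ -0.032258
a(R) = 2 (a(R) = -1 + 3 = 2)
X(Z) = 2 + Z**2 + 8*Z (X(Z) = (Z**2 + 8*Z) + 2 = 2 + Z**2 + 8*Z)
35*X(g) = 35*(2 + (-1/31)**2 + 8*(-1/31)) = 35*(2 + 1/961 - 8/31) = 35*(1675/961) = 58625/961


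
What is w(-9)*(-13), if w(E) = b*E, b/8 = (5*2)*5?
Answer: 46800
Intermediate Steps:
b = 400 (b = 8*((5*2)*5) = 8*(10*5) = 8*50 = 400)
w(E) = 400*E
w(-9)*(-13) = (400*(-9))*(-13) = -3600*(-13) = 46800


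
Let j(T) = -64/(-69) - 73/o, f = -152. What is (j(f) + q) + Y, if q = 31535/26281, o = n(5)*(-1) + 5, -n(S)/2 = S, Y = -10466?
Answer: -31639827558/3022315 ≈ -10469.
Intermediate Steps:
n(S) = -2*S
o = 15 (o = -2*5*(-1) + 5 = -10*(-1) + 5 = 10 + 5 = 15)
j(T) = -453/115 (j(T) = -64/(-69) - 73/15 = -64*(-1/69) - 73*1/15 = 64/69 - 73/15 = -453/115)
q = 31535/26281 (q = 31535*(1/26281) = 31535/26281 ≈ 1.1999)
(j(f) + q) + Y = (-453/115 + 31535/26281) - 10466 = -8278768/3022315 - 10466 = -31639827558/3022315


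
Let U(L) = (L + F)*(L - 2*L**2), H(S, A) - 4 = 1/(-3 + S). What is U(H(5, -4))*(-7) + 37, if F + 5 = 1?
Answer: 163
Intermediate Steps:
H(S, A) = 4 + 1/(-3 + S)
F = -4 (F = -5 + 1 = -4)
U(L) = (-4 + L)*(L - 2*L**2) (U(L) = (L - 4)*(L - 2*L**2) = (-4 + L)*(L - 2*L**2))
U(H(5, -4))*(-7) + 37 = (((-11 + 4*5)/(-3 + 5))*(-4 - 2*(-11 + 4*5)**2/(-3 + 5)**2 + 9*((-11 + 4*5)/(-3 + 5))))*(-7) + 37 = (((-11 + 20)/2)*(-4 - 2*(-11 + 20)**2/4 + 9*((-11 + 20)/2)))*(-7) + 37 = (((1/2)*9)*(-4 - 2*((1/2)*9)**2 + 9*((1/2)*9)))*(-7) + 37 = (9*(-4 - 2*(9/2)**2 + 9*(9/2))/2)*(-7) + 37 = (9*(-4 - 2*81/4 + 81/2)/2)*(-7) + 37 = (9*(-4 - 81/2 + 81/2)/2)*(-7) + 37 = ((9/2)*(-4))*(-7) + 37 = -18*(-7) + 37 = 126 + 37 = 163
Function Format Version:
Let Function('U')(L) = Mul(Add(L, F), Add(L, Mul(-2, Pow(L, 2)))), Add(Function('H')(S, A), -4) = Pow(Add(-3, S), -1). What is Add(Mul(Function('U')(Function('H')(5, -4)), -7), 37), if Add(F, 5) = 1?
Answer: 163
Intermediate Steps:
Function('H')(S, A) = Add(4, Pow(Add(-3, S), -1))
F = -4 (F = Add(-5, 1) = -4)
Function('U')(L) = Mul(Add(-4, L), Add(L, Mul(-2, Pow(L, 2)))) (Function('U')(L) = Mul(Add(L, -4), Add(L, Mul(-2, Pow(L, 2)))) = Mul(Add(-4, L), Add(L, Mul(-2, Pow(L, 2)))))
Add(Mul(Function('U')(Function('H')(5, -4)), -7), 37) = Add(Mul(Mul(Mul(Pow(Add(-3, 5), -1), Add(-11, Mul(4, 5))), Add(-4, Mul(-2, Pow(Mul(Pow(Add(-3, 5), -1), Add(-11, Mul(4, 5))), 2)), Mul(9, Mul(Pow(Add(-3, 5), -1), Add(-11, Mul(4, 5)))))), -7), 37) = Add(Mul(Mul(Mul(Pow(2, -1), Add(-11, 20)), Add(-4, Mul(-2, Pow(Mul(Pow(2, -1), Add(-11, 20)), 2)), Mul(9, Mul(Pow(2, -1), Add(-11, 20))))), -7), 37) = Add(Mul(Mul(Mul(Rational(1, 2), 9), Add(-4, Mul(-2, Pow(Mul(Rational(1, 2), 9), 2)), Mul(9, Mul(Rational(1, 2), 9)))), -7), 37) = Add(Mul(Mul(Rational(9, 2), Add(-4, Mul(-2, Pow(Rational(9, 2), 2)), Mul(9, Rational(9, 2)))), -7), 37) = Add(Mul(Mul(Rational(9, 2), Add(-4, Mul(-2, Rational(81, 4)), Rational(81, 2))), -7), 37) = Add(Mul(Mul(Rational(9, 2), Add(-4, Rational(-81, 2), Rational(81, 2))), -7), 37) = Add(Mul(Mul(Rational(9, 2), -4), -7), 37) = Add(Mul(-18, -7), 37) = Add(126, 37) = 163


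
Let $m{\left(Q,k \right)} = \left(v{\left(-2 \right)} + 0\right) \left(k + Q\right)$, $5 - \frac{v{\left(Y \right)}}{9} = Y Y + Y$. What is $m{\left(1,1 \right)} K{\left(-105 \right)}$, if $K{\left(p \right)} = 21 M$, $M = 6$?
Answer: $6804$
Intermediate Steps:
$v{\left(Y \right)} = 45 - 9 Y - 9 Y^{2}$ ($v{\left(Y \right)} = 45 - 9 \left(Y Y + Y\right) = 45 - 9 \left(Y^{2} + Y\right) = 45 - 9 \left(Y + Y^{2}\right) = 45 - \left(9 Y + 9 Y^{2}\right) = 45 - 9 Y - 9 Y^{2}$)
$m{\left(Q,k \right)} = 27 Q + 27 k$ ($m{\left(Q,k \right)} = \left(\left(45 - -18 - 9 \left(-2\right)^{2}\right) + 0\right) \left(k + Q\right) = \left(\left(45 + 18 - 36\right) + 0\right) \left(Q + k\right) = \left(27 + 0\right) \left(Q + k\right) = 27 \left(Q + k\right) = 27 Q + 27 k$)
$K{\left(p \right)} = 126$ ($K{\left(p \right)} = 21 \cdot 6 = 126$)
$m{\left(1,1 \right)} K{\left(-105 \right)} = \left(27 \cdot 1 + 27 \cdot 1\right) 126 = \left(27 + 27\right) 126 = 54 \cdot 126 = 6804$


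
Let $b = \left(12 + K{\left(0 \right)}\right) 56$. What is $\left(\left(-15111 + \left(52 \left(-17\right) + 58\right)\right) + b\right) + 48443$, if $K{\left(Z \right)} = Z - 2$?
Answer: $33066$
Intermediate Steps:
$K{\left(Z \right)} = -2 + Z$ ($K{\left(Z \right)} = Z - 2 = -2 + Z$)
$b = 560$ ($b = \left(12 + \left(-2 + 0\right)\right) 56 = \left(12 - 2\right) 56 = 10 \cdot 56 = 560$)
$\left(\left(-15111 + \left(52 \left(-17\right) + 58\right)\right) + b\right) + 48443 = \left(\left(-15111 + \left(52 \left(-17\right) + 58\right)\right) + 560\right) + 48443 = \left(\left(-15111 + \left(-884 + 58\right)\right) + 560\right) + 48443 = \left(\left(-15111 - 826\right) + 560\right) + 48443 = \left(-15937 + 560\right) + 48443 = -15377 + 48443 = 33066$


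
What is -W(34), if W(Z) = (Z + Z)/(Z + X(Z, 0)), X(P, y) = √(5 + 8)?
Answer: -2312/1143 + 68*√13/1143 ≈ -1.8082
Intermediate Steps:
X(P, y) = √13
W(Z) = 2*Z/(Z + √13) (W(Z) = (Z + Z)/(Z + √13) = (2*Z)/(Z + √13) = 2*Z/(Z + √13))
-W(34) = -2*34/(34 + √13) = -68/(34 + √13)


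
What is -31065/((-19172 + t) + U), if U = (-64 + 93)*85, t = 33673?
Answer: -31065/16966 ≈ -1.8310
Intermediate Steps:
U = 2465 (U = 29*85 = 2465)
-31065/((-19172 + t) + U) = -31065/((-19172 + 33673) + 2465) = -31065/(14501 + 2465) = -31065/16966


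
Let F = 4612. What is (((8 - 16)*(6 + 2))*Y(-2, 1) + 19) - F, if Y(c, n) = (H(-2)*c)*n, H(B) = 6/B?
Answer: -4977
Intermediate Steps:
Y(c, n) = -3*c*n (Y(c, n) = ((6/(-2))*c)*n = ((6*(-1/2))*c)*n = (-3*c)*n = -3*c*n)
(((8 - 16)*(6 + 2))*Y(-2, 1) + 19) - F = (((8 - 16)*(6 + 2))*(-3*(-2)*1) + 19) - 1*4612 = (-8*8*6 + 19) - 4612 = (-64*6 + 19) - 4612 = (-384 + 19) - 4612 = -365 - 4612 = -4977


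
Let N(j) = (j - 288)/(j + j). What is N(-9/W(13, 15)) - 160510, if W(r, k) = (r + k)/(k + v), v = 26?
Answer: -13160883/82 ≈ -1.6050e+5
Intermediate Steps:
W(r, k) = (k + r)/(26 + k) (W(r, k) = (r + k)/(k + 26) = (k + r)/(26 + k))
N(j) = (-288 + j)/(2*j) (N(j) = (-288 + j)/((2*j)) = (-288 + j)*(1/(2*j)) = (-288 + j)/(2*j))
N(-9/W(13, 15)) - 160510 = (-288 - 9*(26 + 15)/(15 + 13))/(2*((-9*(26 + 15)/(15 + 13)))) - 160510 = (-288 - 9/(28/41))/(2*((-9/(28/41)))) - 160510 = (-288 - 9/((1/41)*28))/(2*((-9/((1/41)*28)))) - 160510 = (-288 - 9/28/41)/(2*((-9/28/41))) - 160510 = (-288 - 9*41/28)/(2*((-9*41/28))) - 160510 = (-288 - 369/28)/(2*(-369/28)) - 160510 = (½)*(-28/369)*(-8433/28) - 160510 = 937/82 - 160510 = -13160883/82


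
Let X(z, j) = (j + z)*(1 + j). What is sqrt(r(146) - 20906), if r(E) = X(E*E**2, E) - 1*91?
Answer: sqrt(457484457) ≈ 21389.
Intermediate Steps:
X(z, j) = (1 + j)*(j + z)
r(E) = -91 + E + E**2 + E**3 + E**4 (r(E) = (E + E*E**2 + E**2 + E*(E*E**2)) - 1*91 = (E + E**3 + E**2 + E*E**3) - 91 = (E + E**3 + E**2 + E**4) - 91 = (E + E**2 + E**3 + E**4) - 91 = -91 + E + E**2 + E**3 + E**4)
sqrt(r(146) - 20906) = sqrt((-91 + 146 + 146**2 + 146**3 + 146**4) - 20906) = sqrt((-91 + 146 + 21316 + 3112136 + 454371856) - 20906) = sqrt(457505363 - 20906) = sqrt(457484457)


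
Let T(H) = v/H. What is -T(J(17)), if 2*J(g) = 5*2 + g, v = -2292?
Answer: 1528/9 ≈ 169.78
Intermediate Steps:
J(g) = 5 + g/2 (J(g) = (5*2 + g)/2 = (10 + g)/2 = 5 + g/2)
T(H) = -2292/H
-T(J(17)) = -(-2292)/(5 + (½)*17) = -(-2292)/(5 + 17/2) = -(-2292)/27/2 = -(-2292)*2/27 = -1*(-1528/9) = 1528/9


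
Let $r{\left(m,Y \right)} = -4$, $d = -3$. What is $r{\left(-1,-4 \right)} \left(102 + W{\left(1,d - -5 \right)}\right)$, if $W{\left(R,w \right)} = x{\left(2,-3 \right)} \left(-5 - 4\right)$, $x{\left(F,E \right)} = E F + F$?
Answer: $-552$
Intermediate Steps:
$x{\left(F,E \right)} = F + E F$
$W{\left(R,w \right)} = 36$ ($W{\left(R,w \right)} = 2 \left(1 - 3\right) \left(-5 - 4\right) = 2 \left(-2\right) \left(-9\right) = \left(-4\right) \left(-9\right) = 36$)
$r{\left(-1,-4 \right)} \left(102 + W{\left(1,d - -5 \right)}\right) = - 4 \left(102 + 36\right) = \left(-4\right) 138 = -552$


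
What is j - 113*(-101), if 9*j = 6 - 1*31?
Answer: 102692/9 ≈ 11410.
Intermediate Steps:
j = -25/9 (j = (6 - 1*31)/9 = (6 - 31)/9 = (1/9)*(-25) = -25/9 ≈ -2.7778)
j - 113*(-101) = -25/9 - 113*(-101) = -25/9 + 11413 = 102692/9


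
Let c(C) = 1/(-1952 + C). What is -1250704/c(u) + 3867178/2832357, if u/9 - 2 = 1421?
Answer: -38453188685488262/2832357 ≈ -1.3576e+10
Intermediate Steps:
u = 12807 (u = 18 + 9*1421 = 18 + 12789 = 12807)
-1250704/c(u) + 3867178/2832357 = -1250704/(1/(-1952 + 12807)) + 3867178/2832357 = -1250704/(1/10855) + 3867178*(1/2832357) = -1250704/1/10855 + 3867178/2832357 = -1250704*10855 + 3867178/2832357 = -13576391920 + 3867178/2832357 = -38453188685488262/2832357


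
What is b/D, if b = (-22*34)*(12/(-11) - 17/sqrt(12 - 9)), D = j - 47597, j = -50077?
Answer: -136/16279 - 6358*sqrt(3)/146511 ≈ -0.083519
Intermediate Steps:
D = -97674 (D = -50077 - 47597 = -97674)
b = 816 + 12716*sqrt(3)/3 (b = -748*(12*(-1/11) - 17*sqrt(3)/3) = -748*(-12/11 - 17*sqrt(3)/3) = 816 + 12716*sqrt(3)/3 ≈ 8157.6)
b/D = (816 + 12716*sqrt(3)/3)/(-97674) = (816 + 12716*sqrt(3)/3)*(-1/97674) = -136/16279 - 6358*sqrt(3)/146511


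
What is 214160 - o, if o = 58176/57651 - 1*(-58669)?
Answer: 2988051155/19217 ≈ 1.5549e+5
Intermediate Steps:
o = 1127461565/19217 (o = 58176*(1/57651) + 58669 = 19392/19217 + 58669 = 1127461565/19217 ≈ 58670.)
214160 - o = 214160 - 1*1127461565/19217 = 214160 - 1127461565/19217 = 2988051155/19217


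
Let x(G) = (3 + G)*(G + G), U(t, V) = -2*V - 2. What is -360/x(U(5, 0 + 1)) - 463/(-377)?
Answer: -16502/377 ≈ -43.772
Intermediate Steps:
U(t, V) = -2 - 2*V
x(G) = 2*G*(3 + G) (x(G) = (3 + G)*(2*G) = 2*G*(3 + G))
-360/x(U(5, 0 + 1)) - 463/(-377) = -360*1/(2*(-2 - 2*(0 + 1))*(3 + (-2 - 2*(0 + 1)))) - 463/(-377) = -360*1/(2*(-2 - 2*1)*(3 + (-2 - 2*1))) - 463*(-1/377) = -360*1/(2*(-2 - 2)*(3 + (-2 - 2))) + 463/377 = -360*(-1/(8*(3 - 4))) + 463/377 = -360/(2*(-4)*(-1)) + 463/377 = -360/8 + 463/377 = -360*⅛ + 463/377 = -45 + 463/377 = -16502/377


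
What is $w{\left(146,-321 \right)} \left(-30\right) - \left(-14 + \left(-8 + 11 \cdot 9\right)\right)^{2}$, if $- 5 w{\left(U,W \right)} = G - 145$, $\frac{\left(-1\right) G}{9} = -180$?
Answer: $2921$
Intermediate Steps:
$G = 1620$ ($G = \left(-9\right) \left(-180\right) = 1620$)
$w{\left(U,W \right)} = -295$ ($w{\left(U,W \right)} = - \frac{1620 - 145}{5} = \left(- \frac{1}{5}\right) 1475 = -295$)
$w{\left(146,-321 \right)} \left(-30\right) - \left(-14 + \left(-8 + 11 \cdot 9\right)\right)^{2} = \left(-295\right) \left(-30\right) - \left(-14 + \left(-8 + 11 \cdot 9\right)\right)^{2} = 8850 - \left(-14 + \left(-8 + 99\right)\right)^{2} = 8850 - \left(-14 + 91\right)^{2} = 8850 - 77^{2} = 8850 - 5929 = 2921$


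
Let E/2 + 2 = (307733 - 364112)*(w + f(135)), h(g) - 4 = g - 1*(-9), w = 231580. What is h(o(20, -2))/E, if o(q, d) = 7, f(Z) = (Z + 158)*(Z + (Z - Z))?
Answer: -10/15286320167 ≈ -6.5418e-10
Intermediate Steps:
f(Z) = Z*(158 + Z) (f(Z) = (158 + Z)*(Z + 0) = (158 + Z)*Z = Z*(158 + Z))
h(g) = 13 + g (h(g) = 4 + (g - 1*(-9)) = 4 + (g + 9) = 4 + (9 + g) = 13 + g)
E = -30572640334 (E = -4 + 2*((307733 - 364112)*(231580 + 135*(158 + 135))) = -4 + 2*(-56379*(231580 + 135*293)) = -4 + 2*(-56379*(231580 + 39555)) = -4 + 2*(-56379*271135) = -4 + 2*(-15286320165) = -4 - 30572640330 = -30572640334)
h(o(20, -2))/E = (13 + 7)/(-30572640334) = 20*(-1/30572640334) = -10/15286320167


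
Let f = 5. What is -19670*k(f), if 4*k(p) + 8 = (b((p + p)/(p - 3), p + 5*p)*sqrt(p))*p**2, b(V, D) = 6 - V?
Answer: 39340 - 245875*sqrt(5)/2 ≈ -2.3556e+5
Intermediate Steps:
k(p) = -2 + p**(5/2)*(6 - 2*p/(-3 + p))/4 (k(p) = -2 + (((6 - (p + p)/(p - 3))*sqrt(p))*p**2)/4 = -2 + (((6 - 2*p/(-3 + p))*sqrt(p))*p**2)/4 = -2 + ((sqrt(p)*(6 - 2*p/(-3 + p)))*p**2)/4 = -2 + (p**(5/2)*(6 - 2*p/(-3 + p)))/4 = -2 + p**(5/2)*(6 - 2*p/(-3 + p))/4)
-19670*k(f) = -9835*(12 - 4*5 + 5**(5/2)*(-9 + 2*5))/(-3 + 5) = -9835*(12 - 20 + (25*sqrt(5))*(-9 + 10))/2 = -9835*(12 - 20 + (25*sqrt(5))*1)/2 = -9835*(12 - 20 + 25*sqrt(5))/2 = -9835*(-8 + 25*sqrt(5))/2 = -19670*(-2 + 25*sqrt(5)/4) = 39340 - 245875*sqrt(5)/2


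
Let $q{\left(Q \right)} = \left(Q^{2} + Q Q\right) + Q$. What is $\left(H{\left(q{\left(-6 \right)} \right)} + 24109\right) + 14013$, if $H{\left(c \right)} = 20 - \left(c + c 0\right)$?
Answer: $38076$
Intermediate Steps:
$q{\left(Q \right)} = Q + 2 Q^{2}$ ($q{\left(Q \right)} = \left(Q^{2} + Q^{2}\right) + Q = 2 Q^{2} + Q = Q + 2 Q^{2}$)
$H{\left(c \right)} = 20 - c$ ($H{\left(c \right)} = 20 - \left(c + 0\right) = 20 - c$)
$\left(H{\left(q{\left(-6 \right)} \right)} + 24109\right) + 14013 = \left(\left(20 - - 6 \left(1 + 2 \left(-6\right)\right)\right) + 24109\right) + 14013 = \left(\left(20 - - 6 \left(1 - 12\right)\right) + 24109\right) + 14013 = \left(\left(20 - \left(-6\right) \left(-11\right)\right) + 24109\right) + 14013 = \left(\left(20 - 66\right) + 24109\right) + 14013 = \left(-46 + 24109\right) + 14013 = 24063 + 14013 = 38076$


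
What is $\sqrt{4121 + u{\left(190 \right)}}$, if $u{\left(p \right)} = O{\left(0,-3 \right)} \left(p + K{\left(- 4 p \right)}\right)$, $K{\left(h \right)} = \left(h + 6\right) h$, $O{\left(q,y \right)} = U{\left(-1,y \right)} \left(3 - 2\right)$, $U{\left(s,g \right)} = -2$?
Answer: $i \sqrt{1142339} \approx 1068.8 i$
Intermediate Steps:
$O{\left(q,y \right)} = -2$ ($O{\left(q,y \right)} = - 2 \left(3 - 2\right) = \left(-2\right) 1 = -2$)
$K{\left(h \right)} = h \left(6 + h\right)$ ($K{\left(h \right)} = \left(6 + h\right) h = h \left(6 + h\right)$)
$u{\left(p \right)} = - 2 p + 8 p \left(6 - 4 p\right)$ ($u{\left(p \right)} = - 2 \left(p + - 4 p \left(6 - 4 p\right)\right) = - 2 \left(p - 4 p \left(6 - 4 p\right)\right) = - 2 p + 8 p \left(6 - 4 p\right)$)
$\sqrt{4121 + u{\left(190 \right)}} = \sqrt{4121 + 2 \cdot 190 \left(23 - 3040\right)} = \sqrt{4121 + 2 \cdot 190 \left(-3017\right)} = \sqrt{4121 - 1146460} = \sqrt{-1142339} = i \sqrt{1142339}$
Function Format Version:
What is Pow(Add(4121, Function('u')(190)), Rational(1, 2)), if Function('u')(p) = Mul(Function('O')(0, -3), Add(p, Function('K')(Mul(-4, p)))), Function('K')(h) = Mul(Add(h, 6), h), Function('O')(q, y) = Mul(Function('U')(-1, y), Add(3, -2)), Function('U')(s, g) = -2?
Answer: Mul(I, Pow(1142339, Rational(1, 2))) ≈ Mul(1068.8, I)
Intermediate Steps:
Function('O')(q, y) = -2 (Function('O')(q, y) = Mul(-2, Add(3, -2)) = Mul(-2, 1) = -2)
Function('K')(h) = Mul(h, Add(6, h)) (Function('K')(h) = Mul(Add(6, h), h) = Mul(h, Add(6, h)))
Function('u')(p) = Add(Mul(-2, p), Mul(8, p, Add(6, Mul(-4, p)))) (Function('u')(p) = Mul(-2, Add(p, Mul(Mul(-4, p), Add(6, Mul(-4, p))))) = Mul(-2, Add(p, Mul(-4, p, Add(6, Mul(-4, p))))) = Add(Mul(-2, p), Mul(8, p, Add(6, Mul(-4, p)))))
Pow(Add(4121, Function('u')(190)), Rational(1, 2)) = Pow(Add(4121, Mul(2, 190, Add(23, Mul(-16, 190)))), Rational(1, 2)) = Pow(Add(4121, Mul(2, 190, Add(23, -3040))), Rational(1, 2)) = Pow(Add(4121, Mul(2, 190, -3017)), Rational(1, 2)) = Pow(Add(4121, -1146460), Rational(1, 2)) = Pow(-1142339, Rational(1, 2)) = Mul(I, Pow(1142339, Rational(1, 2)))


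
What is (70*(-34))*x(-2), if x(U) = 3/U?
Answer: 3570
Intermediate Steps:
(70*(-34))*x(-2) = (70*(-34))*(3/(-2)) = -7140*(-1)/2 = -2380*(-3/2) = 3570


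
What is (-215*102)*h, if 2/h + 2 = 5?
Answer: -14620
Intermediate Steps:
h = ⅔ (h = 2/(-2 + 5) = 2/3 = 2*(⅓) = ⅔ ≈ 0.66667)
(-215*102)*h = -215*102*(⅔) = -21930*⅔ = -14620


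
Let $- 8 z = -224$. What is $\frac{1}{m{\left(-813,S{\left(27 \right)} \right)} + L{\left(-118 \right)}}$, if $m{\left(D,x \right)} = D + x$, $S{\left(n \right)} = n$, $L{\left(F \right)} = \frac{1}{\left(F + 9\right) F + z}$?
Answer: $- \frac{12890}{10131539} \approx -0.0012723$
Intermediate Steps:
$z = 28$ ($z = \left(- \frac{1}{8}\right) \left(-224\right) = 28$)
$L{\left(F \right)} = \frac{1}{28 + F \left(9 + F\right)}$ ($L{\left(F \right)} = \frac{1}{\left(F + 9\right) F + 28} = \frac{1}{\left(9 + F\right) F + 28} = \frac{1}{F \left(9 + F\right) + 28} = \frac{1}{28 + F \left(9 + F\right)}$)
$\frac{1}{m{\left(-813,S{\left(27 \right)} \right)} + L{\left(-118 \right)}} = \frac{1}{\left(-813 + 27\right) + \frac{1}{28 + \left(-118\right)^{2} + 9 \left(-118\right)}} = \frac{1}{-786 + \frac{1}{28 + 13924 - 1062}} = \frac{1}{-786 + \frac{1}{12890}} = \frac{1}{- \frac{10131539}{12890}} = - \frac{12890}{10131539}$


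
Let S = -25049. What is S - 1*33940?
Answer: -58989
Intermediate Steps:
S - 1*33940 = -25049 - 1*33940 = -25049 - 33940 = -58989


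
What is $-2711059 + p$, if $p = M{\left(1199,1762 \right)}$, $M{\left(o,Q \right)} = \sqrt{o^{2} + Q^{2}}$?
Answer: $-2711059 + \sqrt{4542245} \approx -2.7089 \cdot 10^{6}$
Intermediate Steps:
$M{\left(o,Q \right)} = \sqrt{Q^{2} + o^{2}}$
$p = \sqrt{4542245}$ ($p = \sqrt{1762^{2} + 1199^{2}} = \sqrt{3104644 + 1437601} = \sqrt{4542245} \approx 2131.3$)
$-2711059 + p = -2711059 + \sqrt{4542245}$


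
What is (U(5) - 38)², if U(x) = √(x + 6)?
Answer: (38 - √11)² ≈ 1202.9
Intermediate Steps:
U(x) = √(6 + x)
(U(5) - 38)² = (√(6 + 5) - 38)² = (√11 - 38)² = (-38 + √11)²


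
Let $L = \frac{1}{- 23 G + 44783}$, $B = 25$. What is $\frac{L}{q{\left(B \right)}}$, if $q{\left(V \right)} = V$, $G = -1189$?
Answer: $\frac{1}{1803250} \approx 5.5455 \cdot 10^{-7}$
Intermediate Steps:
$L = \frac{1}{72130}$ ($L = \frac{1}{\left(-23\right) \left(-1189\right) + 44783} = \frac{1}{27347 + 44783} = \frac{1}{72130} \approx 1.3864 \cdot 10^{-5}$)
$\frac{L}{q{\left(B \right)}} = \frac{1}{72130 \cdot 25} = \frac{1}{72130} \cdot \frac{1}{25} = \frac{1}{1803250}$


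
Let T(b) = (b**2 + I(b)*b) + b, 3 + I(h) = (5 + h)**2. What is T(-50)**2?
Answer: 9731822500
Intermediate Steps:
I(h) = -3 + (5 + h)**2
T(b) = b + b**2 + b*(-3 + (5 + b)**2) (T(b) = (b**2 + (-3 + (5 + b)**2)*b) + b = (b**2 + b*(-3 + (5 + b)**2)) + b = b + b**2 + b*(-3 + (5 + b)**2))
T(-50)**2 = (-50*(-2 - 50 + (5 - 50)**2))**2 = (-50*(-2 - 50 + (-45)**2))**2 = (-50*(-2 - 50 + 2025))**2 = (-50*1973)**2 = (-98650)**2 = 9731822500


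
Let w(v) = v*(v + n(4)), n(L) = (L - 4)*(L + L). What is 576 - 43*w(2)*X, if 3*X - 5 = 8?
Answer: -508/3 ≈ -169.33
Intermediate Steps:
X = 13/3 (X = 5/3 + (1/3)*8 = 5/3 + 8/3 = 13/3 ≈ 4.3333)
n(L) = 2*L*(-4 + L) (n(L) = (-4 + L)*(2*L) = 2*L*(-4 + L))
w(v) = v**2 (w(v) = v*(v + 2*4*(-4 + 4)) = v*(v + 2*4*0) = v*(v + 0) = v*v = v**2)
576 - 43*w(2)*X = 576 - 43*2**2*13/3 = 576 - 172*13/3 = 576 - 43*52/3 = 576 - 2236/3 = -508/3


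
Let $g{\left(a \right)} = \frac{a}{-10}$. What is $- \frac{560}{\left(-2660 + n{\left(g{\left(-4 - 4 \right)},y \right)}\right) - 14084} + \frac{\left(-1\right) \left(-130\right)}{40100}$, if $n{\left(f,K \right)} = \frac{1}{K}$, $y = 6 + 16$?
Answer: $\frac{54191971}{1477151670} \approx 0.036687$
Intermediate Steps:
$y = 22$
$g{\left(a \right)} = - \frac{a}{10}$ ($g{\left(a \right)} = a \left(- \frac{1}{10}\right) = - \frac{a}{10}$)
$- \frac{560}{\left(-2660 + n{\left(g{\left(-4 - 4 \right)},y \right)}\right) - 14084} + \frac{\left(-1\right) \left(-130\right)}{40100} = - \frac{560}{\left(-2660 + \frac{1}{22}\right) - 14084} + \frac{\left(-1\right) \left(-130\right)}{40100} = - \frac{560}{\left(-2660 + \frac{1}{22}\right) - 14084} + 130 \cdot \frac{1}{40100} = - \frac{560}{- \frac{58519}{22} - 14084} + \frac{13}{4010} = - \frac{560}{- \frac{368367}{22}} + \frac{13}{4010} = \left(-560\right) \left(- \frac{22}{368367}\right) + \frac{13}{4010} = \frac{12320}{368367} + \frac{13}{4010} = \frac{54191971}{1477151670}$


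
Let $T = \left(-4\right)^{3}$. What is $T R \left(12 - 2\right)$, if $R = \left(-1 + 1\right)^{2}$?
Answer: $0$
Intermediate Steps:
$T = -64$
$R = 0$ ($R = 0^{2} = 0$)
$T R \left(12 - 2\right) = \left(-64\right) 0 \left(12 - 2\right) = 0 \cdot 10 = 0$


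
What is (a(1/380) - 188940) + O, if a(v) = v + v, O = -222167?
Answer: -78110329/190 ≈ -4.1111e+5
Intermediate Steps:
a(v) = 2*v
(a(1/380) - 188940) + O = (2/380 - 188940) - 222167 = (2*(1/380) - 188940) - 222167 = (1/190 - 188940) - 222167 = -35898599/190 - 222167 = -78110329/190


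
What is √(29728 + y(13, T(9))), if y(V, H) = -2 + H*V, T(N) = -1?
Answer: √29713 ≈ 172.37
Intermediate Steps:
√(29728 + y(13, T(9))) = √(29728 + (-2 - 1*13)) = √(29728 + (-2 - 13)) = √(29728 - 15) = √29713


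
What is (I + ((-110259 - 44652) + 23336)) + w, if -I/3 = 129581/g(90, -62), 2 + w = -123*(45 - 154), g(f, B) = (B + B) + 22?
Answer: -3888199/34 ≈ -1.1436e+5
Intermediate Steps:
g(f, B) = 22 + 2*B (g(f, B) = 2*B + 22 = 22 + 2*B)
w = 13405 (w = -2 - 123*(45 - 154) = -2 - 123*(-109) = -2 + 13407 = 13405)
I = 129581/34 (I = -388743/(22 + 2*(-62)) = -388743/(22 - 124) = -388743/(-102) = -388743*(-1)/102 = -3*(-129581/102) = 129581/34 ≈ 3811.2)
(I + ((-110259 - 44652) + 23336)) + w = (129581/34 + ((-110259 - 44652) + 23336)) + 13405 = (129581/34 + (-154911 + 23336)) + 13405 = (129581/34 - 131575) + 13405 = -4343969/34 + 13405 = -3888199/34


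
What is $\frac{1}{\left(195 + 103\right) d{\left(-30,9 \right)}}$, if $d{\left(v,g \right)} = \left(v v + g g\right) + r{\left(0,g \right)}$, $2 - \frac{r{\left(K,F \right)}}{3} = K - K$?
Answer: $\frac{1}{294126} \approx 3.3999 \cdot 10^{-6}$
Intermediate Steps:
$r{\left(K,F \right)} = 6$ ($r{\left(K,F \right)} = 6 - 3 \left(K - K\right) = 6 - 0 = 6 + 0 = 6$)
$d{\left(v,g \right)} = 6 + g^{2} + v^{2}$ ($d{\left(v,g \right)} = \left(v v + g g\right) + 6 = \left(v^{2} + g^{2}\right) + 6 = \left(g^{2} + v^{2}\right) + 6 = 6 + g^{2} + v^{2}$)
$\frac{1}{\left(195 + 103\right) d{\left(-30,9 \right)}} = \frac{1}{\left(195 + 103\right) \left(6 + 9^{2} + \left(-30\right)^{2}\right)} = \frac{1}{298 \left(6 + 81 + 900\right)} = \frac{1}{298 \cdot 987} = \frac{1}{298} \cdot \frac{1}{987} = \frac{1}{294126}$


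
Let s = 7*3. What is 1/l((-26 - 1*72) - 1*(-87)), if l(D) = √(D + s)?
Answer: √10/10 ≈ 0.31623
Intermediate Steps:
s = 21
l(D) = √(21 + D) (l(D) = √(D + 21) = √(21 + D))
1/l((-26 - 1*72) - 1*(-87)) = 1/(√(21 + ((-26 - 1*72) - 1*(-87)))) = 1/(√(21 + ((-26 - 72) + 87))) = 1/(√(21 + (-98 + 87))) = 1/(√(21 - 11)) = 1/(√10) = √10/10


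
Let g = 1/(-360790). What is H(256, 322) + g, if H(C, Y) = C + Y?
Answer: 208536619/360790 ≈ 578.00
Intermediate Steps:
g = -1/360790 ≈ -2.7717e-6
H(256, 322) + g = (256 + 322) - 1/360790 = 578 - 1/360790 = 208536619/360790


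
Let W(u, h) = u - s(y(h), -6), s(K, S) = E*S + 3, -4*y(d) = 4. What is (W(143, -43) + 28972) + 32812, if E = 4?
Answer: 61948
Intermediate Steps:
y(d) = -1 (y(d) = -1/4*4 = -1)
s(K, S) = 3 + 4*S (s(K, S) = 4*S + 3 = 3 + 4*S)
W(u, h) = 21 + u (W(u, h) = u - (3 + 4*(-6)) = u - (3 - 24) = u - 1*(-21) = u + 21 = 21 + u)
(W(143, -43) + 28972) + 32812 = ((21 + 143) + 28972) + 32812 = (164 + 28972) + 32812 = 29136 + 32812 = 61948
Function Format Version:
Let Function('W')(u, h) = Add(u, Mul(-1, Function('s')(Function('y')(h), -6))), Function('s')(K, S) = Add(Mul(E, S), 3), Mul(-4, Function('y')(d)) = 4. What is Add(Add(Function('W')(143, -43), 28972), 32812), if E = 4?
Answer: 61948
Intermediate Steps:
Function('y')(d) = -1 (Function('y')(d) = Mul(Rational(-1, 4), 4) = -1)
Function('s')(K, S) = Add(3, Mul(4, S)) (Function('s')(K, S) = Add(Mul(4, S), 3) = Add(3, Mul(4, S)))
Function('W')(u, h) = Add(21, u) (Function('W')(u, h) = Add(u, Mul(-1, Add(3, Mul(4, -6)))) = Add(u, Mul(-1, Add(3, -24))) = Add(u, Mul(-1, -21)) = Add(u, 21) = Add(21, u))
Add(Add(Function('W')(143, -43), 28972), 32812) = Add(Add(Add(21, 143), 28972), 32812) = Add(Add(164, 28972), 32812) = Add(29136, 32812) = 61948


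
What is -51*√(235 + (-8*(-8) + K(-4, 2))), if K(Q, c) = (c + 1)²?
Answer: -102*√77 ≈ -895.05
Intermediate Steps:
K(Q, c) = (1 + c)²
-51*√(235 + (-8*(-8) + K(-4, 2))) = -51*√(235 + (-8*(-8) + (1 + 2)²)) = -51*√(235 + (64 + 3²)) = -51*√(235 + (64 + 9)) = -51*√(235 + 73) = -102*√77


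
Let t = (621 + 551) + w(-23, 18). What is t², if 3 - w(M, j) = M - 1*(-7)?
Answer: 1418481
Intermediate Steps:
w(M, j) = -4 - M (w(M, j) = 3 - (M - 1*(-7)) = 3 - (M + 7) = 3 - (7 + M) = 3 + (-7 - M) = -4 - M)
t = 1191 (t = (621 + 551) + (-4 - 1*(-23)) = 1172 + (-4 + 23) = 1172 + 19 = 1191)
t² = 1191² = 1418481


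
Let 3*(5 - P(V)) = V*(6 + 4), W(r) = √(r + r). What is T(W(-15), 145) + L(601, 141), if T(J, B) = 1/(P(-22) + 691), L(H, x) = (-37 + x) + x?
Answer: 565463/2308 ≈ 245.00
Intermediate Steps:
L(H, x) = -37 + 2*x
W(r) = √2*√r (W(r) = √(2*r) = √2*√r)
P(V) = 5 - 10*V/3 (P(V) = 5 - V*(6 + 4)/3 = 5 - V*10/3 = 5 - 10*V/3)
T(J, B) = 3/2308 (T(J, B) = 1/((5 - 10/3*(-22)) + 691) = 1/((5 + 220/3) + 691) = 1/(235/3 + 691) = 1/(2308/3) = 3/2308)
T(W(-15), 145) + L(601, 141) = 3/2308 + (-37 + 2*141) = 3/2308 + (-37 + 282) = 3/2308 + 245 = 565463/2308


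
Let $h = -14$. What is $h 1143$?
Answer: $-16002$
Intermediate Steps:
$h 1143 = \left(-14\right) 1143 = -16002$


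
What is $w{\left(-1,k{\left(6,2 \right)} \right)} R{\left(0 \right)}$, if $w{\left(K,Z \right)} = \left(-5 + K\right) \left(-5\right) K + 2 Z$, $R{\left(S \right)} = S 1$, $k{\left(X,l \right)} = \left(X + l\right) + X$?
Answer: $0$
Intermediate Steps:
$k{\left(X,l \right)} = l + 2 X$
$R{\left(S \right)} = S$
$w{\left(K,Z \right)} = 2 Z + K \left(25 - 5 K\right)$ ($w{\left(K,Z \right)} = \left(25 - 5 K\right) K + 2 Z = K \left(25 - 5 K\right) + 2 Z = 2 Z + K \left(25 - 5 K\right)$)
$w{\left(-1,k{\left(6,2 \right)} \right)} R{\left(0 \right)} = \left(- 5 \left(-1\right)^{2} + 2 \left(2 + 2 \cdot 6\right) + 25 \left(-1\right)\right) 0 = \left(\left(-5\right) 1 + 2 \left(2 + 12\right) - 25\right) 0 = \left(-5 + 2 \cdot 14 - 25\right) 0 = \left(-5 + 28 - 25\right) 0 = \left(-2\right) 0 = 0$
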